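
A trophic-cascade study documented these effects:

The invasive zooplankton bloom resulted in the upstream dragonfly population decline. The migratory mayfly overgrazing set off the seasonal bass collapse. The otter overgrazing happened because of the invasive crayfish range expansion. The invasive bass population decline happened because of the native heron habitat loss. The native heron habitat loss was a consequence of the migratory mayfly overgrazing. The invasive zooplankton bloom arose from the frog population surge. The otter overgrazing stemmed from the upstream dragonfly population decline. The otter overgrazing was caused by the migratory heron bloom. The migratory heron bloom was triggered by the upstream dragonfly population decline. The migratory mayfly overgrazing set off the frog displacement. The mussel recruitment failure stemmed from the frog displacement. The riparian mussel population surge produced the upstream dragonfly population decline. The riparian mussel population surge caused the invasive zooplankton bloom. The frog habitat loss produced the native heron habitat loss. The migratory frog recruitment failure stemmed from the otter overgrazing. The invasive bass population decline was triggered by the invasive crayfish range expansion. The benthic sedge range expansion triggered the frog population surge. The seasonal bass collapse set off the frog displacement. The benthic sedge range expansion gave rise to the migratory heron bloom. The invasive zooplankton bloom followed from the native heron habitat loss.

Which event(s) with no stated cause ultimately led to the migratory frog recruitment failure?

the benthic sedge range expansion, the frog habitat loss, the invasive crayfish range expansion, the migratory mayfly overgrazing, the riparian mussel population surge

Tracing upstream from the migratory frog recruitment failure: the migratory frog recruitment failure ← the otter overgrazing ← the upstream dragonfly population decline ← the invasive zooplankton bloom ← the native heron habitat loss ← the migratory mayfly overgrazing.
A separate upstream branch: the migratory frog recruitment failure ← the otter overgrazing ← the upstream dragonfly population decline ← the riparian mussel population surge.
A separate upstream branch: the migratory frog recruitment failure ← the otter overgrazing ← the upstream dragonfly population decline ← the invasive zooplankton bloom ← the native heron habitat loss ← the frog habitat loss.
A separate upstream branch: the migratory frog recruitment failure ← the otter overgrazing ← the migratory heron bloom ← the benthic sedge range expansion.
A separate upstream branch: the migratory frog recruitment failure ← the otter overgrazing ← the invasive crayfish range expansion.
Each of those chain origins has no stated cause.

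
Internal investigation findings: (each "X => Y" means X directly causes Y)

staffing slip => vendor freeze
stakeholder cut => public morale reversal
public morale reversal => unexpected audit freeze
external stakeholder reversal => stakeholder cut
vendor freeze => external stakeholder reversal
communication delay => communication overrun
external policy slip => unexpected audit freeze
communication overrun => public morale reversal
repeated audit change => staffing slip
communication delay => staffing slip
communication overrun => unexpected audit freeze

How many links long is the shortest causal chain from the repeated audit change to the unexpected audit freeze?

Shortest chain: the repeated audit change → the staffing slip → the vendor freeze → the external stakeholder reversal → the stakeholder cut → the public morale reversal → the unexpected audit freeze.

6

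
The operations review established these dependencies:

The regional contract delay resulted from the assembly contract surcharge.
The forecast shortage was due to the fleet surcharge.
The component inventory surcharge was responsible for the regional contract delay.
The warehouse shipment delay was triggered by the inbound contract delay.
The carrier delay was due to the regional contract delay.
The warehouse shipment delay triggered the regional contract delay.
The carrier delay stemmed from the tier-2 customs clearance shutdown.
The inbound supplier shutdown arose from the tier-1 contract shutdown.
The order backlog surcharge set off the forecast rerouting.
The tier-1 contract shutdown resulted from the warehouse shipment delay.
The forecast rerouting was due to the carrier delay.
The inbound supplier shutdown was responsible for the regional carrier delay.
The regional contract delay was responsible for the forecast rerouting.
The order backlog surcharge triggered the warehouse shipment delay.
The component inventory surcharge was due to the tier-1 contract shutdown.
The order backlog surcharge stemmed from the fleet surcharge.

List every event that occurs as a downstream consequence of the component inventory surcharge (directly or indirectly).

the carrier delay, the forecast rerouting, the regional contract delay

Direct effects: the regional contract delay.
2 steps out: the carrier delay, the forecast rerouting.
Not reachable from it: the fleet surcharge, the order backlog surcharge, the inbound contract delay, the warehouse shipment delay, the tier-1 contract shutdown, the forecast shortage, the assembly contract surcharge, the inbound supplier shutdown, the tier-2 customs clearance shutdown, the regional carrier delay.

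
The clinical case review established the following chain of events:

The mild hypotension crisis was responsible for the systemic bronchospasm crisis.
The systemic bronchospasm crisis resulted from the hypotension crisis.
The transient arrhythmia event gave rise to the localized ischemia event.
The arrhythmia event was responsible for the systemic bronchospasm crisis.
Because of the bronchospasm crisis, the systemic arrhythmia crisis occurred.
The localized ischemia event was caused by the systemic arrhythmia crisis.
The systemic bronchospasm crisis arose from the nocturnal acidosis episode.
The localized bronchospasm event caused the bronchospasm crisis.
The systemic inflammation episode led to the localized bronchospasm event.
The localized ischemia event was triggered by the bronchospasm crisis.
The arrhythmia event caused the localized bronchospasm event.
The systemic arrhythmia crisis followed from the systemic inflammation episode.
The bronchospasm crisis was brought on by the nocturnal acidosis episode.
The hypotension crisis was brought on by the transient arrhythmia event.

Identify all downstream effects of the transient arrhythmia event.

the hypotension crisis, the localized ischemia event, the systemic bronchospasm crisis

Direct effects: the hypotension crisis, the localized ischemia event.
2 steps out: the systemic bronchospasm crisis.
Not reachable from it: the nocturnal acidosis episode, the systemic inflammation episode, the arrhythmia event, the localized bronchospasm event, the bronchospasm crisis, the mild hypotension crisis, the systemic arrhythmia crisis.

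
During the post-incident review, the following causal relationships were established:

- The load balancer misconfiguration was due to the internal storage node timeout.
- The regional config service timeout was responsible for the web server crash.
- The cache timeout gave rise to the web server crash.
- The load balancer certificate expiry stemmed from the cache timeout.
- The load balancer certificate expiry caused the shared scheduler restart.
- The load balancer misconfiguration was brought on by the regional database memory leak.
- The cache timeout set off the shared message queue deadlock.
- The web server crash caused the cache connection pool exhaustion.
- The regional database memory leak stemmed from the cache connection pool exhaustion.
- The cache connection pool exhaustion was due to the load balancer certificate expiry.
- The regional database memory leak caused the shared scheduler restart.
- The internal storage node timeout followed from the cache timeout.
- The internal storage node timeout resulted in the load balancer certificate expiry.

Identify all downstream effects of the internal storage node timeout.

Direct effects: the load balancer certificate expiry, the load balancer misconfiguration.
2 steps out: the cache connection pool exhaustion, the shared scheduler restart.
3 steps out: the regional database memory leak.
Not reachable from it: the cache timeout, the shared message queue deadlock, the web server crash, the regional config service timeout.

the cache connection pool exhaustion, the load balancer certificate expiry, the load balancer misconfiguration, the regional database memory leak, the shared scheduler restart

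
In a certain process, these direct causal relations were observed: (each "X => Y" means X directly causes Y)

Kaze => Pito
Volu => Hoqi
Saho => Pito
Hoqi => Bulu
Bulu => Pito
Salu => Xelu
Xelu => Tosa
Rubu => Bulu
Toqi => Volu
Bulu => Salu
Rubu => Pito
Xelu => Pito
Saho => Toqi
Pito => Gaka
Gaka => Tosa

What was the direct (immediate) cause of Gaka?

Pito

Upstream contributors include Saho, Kaze, Toqi, Volu, Hoqi, Rubu, Bulu, Salu, Xelu, but only Pito feeds directly into Gaka.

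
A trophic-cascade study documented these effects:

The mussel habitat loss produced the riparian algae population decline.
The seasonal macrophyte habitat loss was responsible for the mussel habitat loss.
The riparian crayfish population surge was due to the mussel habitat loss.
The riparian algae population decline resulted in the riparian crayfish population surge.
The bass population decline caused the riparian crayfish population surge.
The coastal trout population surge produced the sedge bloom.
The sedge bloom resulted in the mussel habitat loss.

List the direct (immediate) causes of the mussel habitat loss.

Upstream contributors include the coastal trout population surge, but only the seasonal macrophyte habitat loss, the sedge bloom feed directly into the mussel habitat loss.

the seasonal macrophyte habitat loss, the sedge bloom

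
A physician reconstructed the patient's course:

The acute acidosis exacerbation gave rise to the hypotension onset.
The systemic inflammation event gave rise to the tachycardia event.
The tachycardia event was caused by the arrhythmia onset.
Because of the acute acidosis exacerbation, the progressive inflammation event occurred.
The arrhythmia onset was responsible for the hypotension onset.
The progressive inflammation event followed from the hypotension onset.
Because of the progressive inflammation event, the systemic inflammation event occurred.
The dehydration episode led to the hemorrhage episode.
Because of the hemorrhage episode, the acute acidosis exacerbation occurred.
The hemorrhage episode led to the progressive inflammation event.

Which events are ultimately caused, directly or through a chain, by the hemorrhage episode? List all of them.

the acute acidosis exacerbation, the hypotension onset, the progressive inflammation event, the systemic inflammation event, the tachycardia event

Direct effects: the acute acidosis exacerbation, the progressive inflammation event.
2 steps out: the hypotension onset, the systemic inflammation event.
3 steps out: the tachycardia event.
Not reachable from it: the dehydration episode, the arrhythmia onset.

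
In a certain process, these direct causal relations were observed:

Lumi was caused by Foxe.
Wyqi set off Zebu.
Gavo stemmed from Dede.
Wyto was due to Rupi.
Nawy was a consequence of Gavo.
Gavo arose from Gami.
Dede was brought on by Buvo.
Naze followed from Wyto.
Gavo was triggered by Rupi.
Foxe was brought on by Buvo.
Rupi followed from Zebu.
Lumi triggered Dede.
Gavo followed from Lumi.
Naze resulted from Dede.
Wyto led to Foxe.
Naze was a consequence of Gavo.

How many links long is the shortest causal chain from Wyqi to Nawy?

4

Shortest chain: Wyqi → Zebu → Rupi → Gavo → Nawy.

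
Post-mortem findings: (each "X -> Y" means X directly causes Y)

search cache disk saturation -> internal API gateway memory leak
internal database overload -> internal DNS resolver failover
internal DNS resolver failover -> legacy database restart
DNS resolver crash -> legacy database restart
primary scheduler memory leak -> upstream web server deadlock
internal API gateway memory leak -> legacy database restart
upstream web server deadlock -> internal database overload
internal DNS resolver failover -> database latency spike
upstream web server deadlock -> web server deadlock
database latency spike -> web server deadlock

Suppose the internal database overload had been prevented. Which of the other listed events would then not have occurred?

the database latency spike, the internal DNS resolver failover

Downstream of the internal database overload: the internal DNS resolver failover, the database latency spike, the web server deadlock, the legacy database restart.
Of those, still caused via another path: the web server deadlock, the legacy database restart.
The remainder have no surviving cause.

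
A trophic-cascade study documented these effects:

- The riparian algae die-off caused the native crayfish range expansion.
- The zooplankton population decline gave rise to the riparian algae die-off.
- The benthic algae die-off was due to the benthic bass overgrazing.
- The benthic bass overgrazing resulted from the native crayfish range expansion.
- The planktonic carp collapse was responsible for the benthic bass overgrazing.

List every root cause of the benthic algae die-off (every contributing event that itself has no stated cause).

the planktonic carp collapse, the zooplankton population decline

Tracing upstream from the benthic algae die-off: the benthic algae die-off ← the benthic bass overgrazing ← the native crayfish range expansion ← the riparian algae die-off ← the zooplankton population decline.
A separate upstream branch: the benthic algae die-off ← the benthic bass overgrazing ← the planktonic carp collapse.
Each of those chain origins has no stated cause.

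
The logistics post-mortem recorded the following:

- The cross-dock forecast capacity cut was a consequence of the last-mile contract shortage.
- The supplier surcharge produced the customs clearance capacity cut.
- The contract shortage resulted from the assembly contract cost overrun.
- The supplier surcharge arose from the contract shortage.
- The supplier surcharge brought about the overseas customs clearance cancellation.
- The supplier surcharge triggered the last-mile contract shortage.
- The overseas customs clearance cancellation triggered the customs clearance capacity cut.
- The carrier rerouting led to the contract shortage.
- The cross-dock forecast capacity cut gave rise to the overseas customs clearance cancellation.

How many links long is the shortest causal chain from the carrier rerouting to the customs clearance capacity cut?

Shortest chain: the carrier rerouting → the contract shortage → the supplier surcharge → the customs clearance capacity cut.

3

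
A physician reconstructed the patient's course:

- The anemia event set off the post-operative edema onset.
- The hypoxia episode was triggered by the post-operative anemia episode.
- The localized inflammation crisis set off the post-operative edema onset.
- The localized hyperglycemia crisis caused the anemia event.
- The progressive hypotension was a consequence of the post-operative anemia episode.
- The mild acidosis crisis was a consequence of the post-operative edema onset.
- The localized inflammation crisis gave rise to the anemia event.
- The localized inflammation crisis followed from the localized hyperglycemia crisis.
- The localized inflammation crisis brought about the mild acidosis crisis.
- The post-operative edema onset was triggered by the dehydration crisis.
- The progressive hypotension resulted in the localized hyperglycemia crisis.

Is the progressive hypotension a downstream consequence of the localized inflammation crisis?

No

The localized inflammation crisis leads to the anemia event, the post-operative edema onset, the mild acidosis crisis; the progressive hypotension is not among them.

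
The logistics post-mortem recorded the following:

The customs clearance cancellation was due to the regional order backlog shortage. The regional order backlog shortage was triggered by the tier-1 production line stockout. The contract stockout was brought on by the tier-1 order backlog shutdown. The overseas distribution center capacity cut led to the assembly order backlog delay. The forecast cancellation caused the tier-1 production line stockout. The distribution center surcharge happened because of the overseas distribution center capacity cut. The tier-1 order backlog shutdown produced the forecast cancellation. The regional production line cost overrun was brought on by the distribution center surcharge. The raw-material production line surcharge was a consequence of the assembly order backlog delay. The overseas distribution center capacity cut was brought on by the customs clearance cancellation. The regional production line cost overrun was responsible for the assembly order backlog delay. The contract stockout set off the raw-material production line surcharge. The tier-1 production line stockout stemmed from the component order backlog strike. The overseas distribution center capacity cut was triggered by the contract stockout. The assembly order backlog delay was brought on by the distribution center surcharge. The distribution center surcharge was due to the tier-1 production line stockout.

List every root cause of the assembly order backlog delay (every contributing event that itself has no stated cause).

Tracing upstream from the assembly order backlog delay: the assembly order backlog delay ← the overseas distribution center capacity cut ← the contract stockout ← the tier-1 order backlog shutdown.
A separate upstream branch: the assembly order backlog delay ← the distribution center surcharge ← the tier-1 production line stockout ← the component order backlog strike.
Each of those chain origins has no stated cause.

the component order backlog strike, the tier-1 order backlog shutdown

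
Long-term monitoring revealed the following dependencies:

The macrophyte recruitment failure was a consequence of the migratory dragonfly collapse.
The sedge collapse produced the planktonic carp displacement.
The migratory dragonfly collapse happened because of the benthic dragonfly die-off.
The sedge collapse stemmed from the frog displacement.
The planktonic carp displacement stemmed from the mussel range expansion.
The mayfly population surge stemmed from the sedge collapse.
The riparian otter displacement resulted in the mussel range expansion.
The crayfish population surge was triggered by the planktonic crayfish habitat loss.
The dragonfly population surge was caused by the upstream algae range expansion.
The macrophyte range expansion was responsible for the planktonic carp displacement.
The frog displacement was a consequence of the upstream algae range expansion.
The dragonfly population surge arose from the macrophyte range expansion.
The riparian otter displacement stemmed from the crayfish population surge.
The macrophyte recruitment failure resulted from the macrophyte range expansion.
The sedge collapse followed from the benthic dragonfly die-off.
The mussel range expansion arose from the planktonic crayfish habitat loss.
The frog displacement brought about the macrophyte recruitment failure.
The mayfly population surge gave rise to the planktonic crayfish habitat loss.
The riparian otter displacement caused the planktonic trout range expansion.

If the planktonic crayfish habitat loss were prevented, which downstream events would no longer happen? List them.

Downstream of the planktonic crayfish habitat loss: the crayfish population surge, the riparian otter displacement, the planktonic trout range expansion, the mussel range expansion, the planktonic carp displacement.
Of those, still caused via another path: the planktonic carp displacement.
The remainder have no surviving cause.

the crayfish population surge, the mussel range expansion, the planktonic trout range expansion, the riparian otter displacement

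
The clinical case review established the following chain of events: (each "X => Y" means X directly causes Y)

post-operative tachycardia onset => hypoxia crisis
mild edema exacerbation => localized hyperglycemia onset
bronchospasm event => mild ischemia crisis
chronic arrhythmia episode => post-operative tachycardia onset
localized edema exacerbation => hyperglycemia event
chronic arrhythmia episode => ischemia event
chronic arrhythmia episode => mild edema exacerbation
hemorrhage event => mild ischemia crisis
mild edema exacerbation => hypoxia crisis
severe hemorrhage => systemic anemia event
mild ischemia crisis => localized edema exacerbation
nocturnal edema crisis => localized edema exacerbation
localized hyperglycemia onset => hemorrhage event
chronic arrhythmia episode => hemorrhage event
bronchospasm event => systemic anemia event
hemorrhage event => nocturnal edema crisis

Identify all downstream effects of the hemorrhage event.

the hyperglycemia event, the localized edema exacerbation, the mild ischemia crisis, the nocturnal edema crisis

Direct effects: the nocturnal edema crisis, the mild ischemia crisis.
2 steps out: the localized edema exacerbation.
3 steps out: the hyperglycemia event.
Not reachable from it: the chronic arrhythmia episode, the mild edema exacerbation, the post-operative tachycardia onset, the ischemia event, the localized hyperglycemia onset, the hypoxia crisis, the bronchospasm event, the severe hemorrhage, the systemic anemia event.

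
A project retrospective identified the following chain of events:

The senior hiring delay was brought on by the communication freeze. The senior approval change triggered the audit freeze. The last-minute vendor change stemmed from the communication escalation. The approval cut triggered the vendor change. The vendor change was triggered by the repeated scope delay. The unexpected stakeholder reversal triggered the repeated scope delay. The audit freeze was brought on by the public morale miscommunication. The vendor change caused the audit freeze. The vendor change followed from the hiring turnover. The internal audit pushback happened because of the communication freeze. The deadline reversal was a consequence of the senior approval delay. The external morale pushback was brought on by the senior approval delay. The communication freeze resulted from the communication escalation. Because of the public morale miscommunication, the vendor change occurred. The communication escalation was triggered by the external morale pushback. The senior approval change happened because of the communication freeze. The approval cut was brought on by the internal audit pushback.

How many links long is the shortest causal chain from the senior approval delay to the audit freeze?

5

Shortest chain: the senior approval delay → the external morale pushback → the communication escalation → the communication freeze → the senior approval change → the audit freeze.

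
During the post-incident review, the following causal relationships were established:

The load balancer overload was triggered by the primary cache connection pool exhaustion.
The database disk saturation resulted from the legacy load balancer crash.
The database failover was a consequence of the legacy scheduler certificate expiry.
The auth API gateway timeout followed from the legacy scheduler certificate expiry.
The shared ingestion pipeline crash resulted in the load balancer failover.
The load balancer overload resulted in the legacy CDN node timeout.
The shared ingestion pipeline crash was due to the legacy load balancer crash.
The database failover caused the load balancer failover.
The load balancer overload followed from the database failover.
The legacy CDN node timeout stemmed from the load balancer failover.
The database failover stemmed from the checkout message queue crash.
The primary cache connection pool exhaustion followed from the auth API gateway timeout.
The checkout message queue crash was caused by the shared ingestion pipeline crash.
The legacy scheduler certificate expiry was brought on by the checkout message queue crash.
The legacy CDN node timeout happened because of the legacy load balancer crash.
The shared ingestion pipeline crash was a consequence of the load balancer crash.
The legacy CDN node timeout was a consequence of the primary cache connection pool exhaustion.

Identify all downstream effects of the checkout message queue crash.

the auth API gateway timeout, the database failover, the legacy CDN node timeout, the legacy scheduler certificate expiry, the load balancer failover, the load balancer overload, the primary cache connection pool exhaustion

Direct effects: the legacy scheduler certificate expiry, the database failover.
2 steps out: the auth API gateway timeout, the load balancer failover, the load balancer overload.
3 steps out: the primary cache connection pool exhaustion, the legacy CDN node timeout.
Not reachable from it: the legacy load balancer crash, the load balancer crash, the shared ingestion pipeline crash, the database disk saturation.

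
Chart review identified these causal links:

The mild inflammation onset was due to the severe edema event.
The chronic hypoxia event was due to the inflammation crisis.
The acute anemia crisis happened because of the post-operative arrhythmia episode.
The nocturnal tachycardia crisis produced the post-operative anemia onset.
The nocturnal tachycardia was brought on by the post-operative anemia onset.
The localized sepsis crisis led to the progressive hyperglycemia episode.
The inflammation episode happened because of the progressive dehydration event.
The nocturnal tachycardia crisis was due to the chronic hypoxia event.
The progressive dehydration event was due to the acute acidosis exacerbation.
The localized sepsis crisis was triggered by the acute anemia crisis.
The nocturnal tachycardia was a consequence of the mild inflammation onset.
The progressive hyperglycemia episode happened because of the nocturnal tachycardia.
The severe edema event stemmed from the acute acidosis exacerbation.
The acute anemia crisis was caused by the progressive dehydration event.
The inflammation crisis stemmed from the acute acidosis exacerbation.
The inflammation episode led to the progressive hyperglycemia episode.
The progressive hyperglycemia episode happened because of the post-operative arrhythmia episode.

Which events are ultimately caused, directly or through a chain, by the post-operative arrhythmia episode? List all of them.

Direct effects: the acute anemia crisis, the progressive hyperglycemia episode.
2 steps out: the localized sepsis crisis.
Not reachable from it: the acute acidosis exacerbation, the inflammation crisis, the severe edema event, the progressive dehydration event, the chronic hypoxia event, the nocturnal tachycardia crisis, the inflammation episode, the post-operative anemia onset, the mild inflammation onset, the nocturnal tachycardia.

the acute anemia crisis, the localized sepsis crisis, the progressive hyperglycemia episode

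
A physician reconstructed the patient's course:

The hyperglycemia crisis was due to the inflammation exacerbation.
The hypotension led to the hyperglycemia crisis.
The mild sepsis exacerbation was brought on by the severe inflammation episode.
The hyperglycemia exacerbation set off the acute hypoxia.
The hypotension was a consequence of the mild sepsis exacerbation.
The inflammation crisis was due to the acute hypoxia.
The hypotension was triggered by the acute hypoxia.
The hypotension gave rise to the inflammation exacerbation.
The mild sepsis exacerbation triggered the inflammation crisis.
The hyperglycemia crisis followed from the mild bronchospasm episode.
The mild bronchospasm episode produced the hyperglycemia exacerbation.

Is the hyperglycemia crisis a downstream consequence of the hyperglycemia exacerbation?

Yes

There is a causal chain: the hyperglycemia exacerbation → the acute hypoxia → the hypotension → the hyperglycemia crisis.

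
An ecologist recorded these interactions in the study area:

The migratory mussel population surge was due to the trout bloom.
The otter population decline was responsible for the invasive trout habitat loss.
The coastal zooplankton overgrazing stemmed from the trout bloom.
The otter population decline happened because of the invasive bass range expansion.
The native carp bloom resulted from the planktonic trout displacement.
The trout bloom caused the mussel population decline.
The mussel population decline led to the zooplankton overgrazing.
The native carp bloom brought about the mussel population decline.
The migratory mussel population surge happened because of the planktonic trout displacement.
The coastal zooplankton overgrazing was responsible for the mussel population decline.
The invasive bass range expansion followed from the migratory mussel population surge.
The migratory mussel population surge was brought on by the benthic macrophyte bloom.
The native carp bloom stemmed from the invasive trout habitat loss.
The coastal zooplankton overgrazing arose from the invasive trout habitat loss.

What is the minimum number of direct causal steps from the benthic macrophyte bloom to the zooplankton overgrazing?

Shortest chain: the benthic macrophyte bloom → the migratory mussel population surge → the invasive bass range expansion → the otter population decline → the invasive trout habitat loss → the coastal zooplankton overgrazing → the mussel population decline → the zooplankton overgrazing.

7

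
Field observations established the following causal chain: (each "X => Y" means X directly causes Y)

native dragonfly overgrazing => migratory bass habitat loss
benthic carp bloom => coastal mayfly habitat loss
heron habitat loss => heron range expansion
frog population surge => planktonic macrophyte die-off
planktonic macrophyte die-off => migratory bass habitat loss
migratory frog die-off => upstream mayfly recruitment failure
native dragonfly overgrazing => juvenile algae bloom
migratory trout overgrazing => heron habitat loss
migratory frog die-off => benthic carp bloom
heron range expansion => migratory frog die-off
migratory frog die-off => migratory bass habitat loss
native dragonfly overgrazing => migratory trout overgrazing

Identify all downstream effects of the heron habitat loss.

Direct effects: the heron range expansion.
2 steps out: the migratory frog die-off.
3 steps out: the migratory bass habitat loss, the benthic carp bloom, the upstream mayfly recruitment failure.
4 steps out: the coastal mayfly habitat loss.
Not reachable from it: the native dragonfly overgrazing, the migratory trout overgrazing, the frog population surge, the juvenile algae bloom, the planktonic macrophyte die-off.

the benthic carp bloom, the coastal mayfly habitat loss, the heron range expansion, the migratory bass habitat loss, the migratory frog die-off, the upstream mayfly recruitment failure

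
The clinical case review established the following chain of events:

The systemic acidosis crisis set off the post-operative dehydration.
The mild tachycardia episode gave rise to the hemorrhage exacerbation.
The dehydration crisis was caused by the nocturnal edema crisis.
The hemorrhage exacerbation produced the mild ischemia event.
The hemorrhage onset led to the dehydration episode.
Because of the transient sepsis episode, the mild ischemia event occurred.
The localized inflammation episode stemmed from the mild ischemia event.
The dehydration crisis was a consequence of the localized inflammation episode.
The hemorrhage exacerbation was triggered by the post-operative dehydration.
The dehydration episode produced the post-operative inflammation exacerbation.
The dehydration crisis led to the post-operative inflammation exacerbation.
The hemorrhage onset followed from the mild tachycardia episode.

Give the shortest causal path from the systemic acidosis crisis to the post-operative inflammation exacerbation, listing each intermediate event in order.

the systemic acidosis crisis → the post-operative dehydration → the hemorrhage exacerbation → the mild ischemia event → the localized inflammation episode → the dehydration crisis → the post-operative inflammation exacerbation

the systemic acidosis crisis → the post-operative dehydration
the post-operative dehydration → the hemorrhage exacerbation
the hemorrhage exacerbation → the mild ischemia event
the mild ischemia event → the localized inflammation episode
the localized inflammation episode → the dehydration crisis
the dehydration crisis → the post-operative inflammation exacerbation
Length: 6 steps.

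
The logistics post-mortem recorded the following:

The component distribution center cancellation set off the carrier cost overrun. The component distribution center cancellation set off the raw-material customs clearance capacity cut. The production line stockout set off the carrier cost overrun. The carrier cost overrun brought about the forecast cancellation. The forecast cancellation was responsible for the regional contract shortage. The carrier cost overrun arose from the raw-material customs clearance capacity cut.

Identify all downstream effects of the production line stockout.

Direct effects: the carrier cost overrun.
2 steps out: the forecast cancellation.
3 steps out: the regional contract shortage.
Not reachable from it: the component distribution center cancellation, the raw-material customs clearance capacity cut.

the carrier cost overrun, the forecast cancellation, the regional contract shortage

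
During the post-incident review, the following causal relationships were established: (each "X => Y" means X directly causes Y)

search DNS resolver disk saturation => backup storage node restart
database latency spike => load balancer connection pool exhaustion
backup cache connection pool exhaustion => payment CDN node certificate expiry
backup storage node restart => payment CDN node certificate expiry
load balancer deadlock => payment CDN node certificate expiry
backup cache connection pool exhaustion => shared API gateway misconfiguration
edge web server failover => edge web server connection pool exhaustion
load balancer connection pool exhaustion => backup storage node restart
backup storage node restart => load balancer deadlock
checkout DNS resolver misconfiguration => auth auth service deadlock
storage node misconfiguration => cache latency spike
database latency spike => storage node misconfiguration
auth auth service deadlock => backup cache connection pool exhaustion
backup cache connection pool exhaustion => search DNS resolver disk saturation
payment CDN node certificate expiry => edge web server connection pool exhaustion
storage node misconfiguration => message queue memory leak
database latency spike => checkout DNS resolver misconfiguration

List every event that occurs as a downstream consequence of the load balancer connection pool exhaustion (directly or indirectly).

Direct effects: the backup storage node restart.
2 steps out: the load balancer deadlock, the payment CDN node certificate expiry.
3 steps out: the edge web server connection pool exhaustion.
Not reachable from it: the database latency spike, the checkout DNS resolver misconfiguration, the storage node misconfiguration, the auth auth service deadlock, the message queue memory leak, the backup cache connection pool exhaustion, the search DNS resolver disk saturation, the cache latency spike, the edge web server failover, the shared API gateway misconfiguration.

the backup storage node restart, the edge web server connection pool exhaustion, the load balancer deadlock, the payment CDN node certificate expiry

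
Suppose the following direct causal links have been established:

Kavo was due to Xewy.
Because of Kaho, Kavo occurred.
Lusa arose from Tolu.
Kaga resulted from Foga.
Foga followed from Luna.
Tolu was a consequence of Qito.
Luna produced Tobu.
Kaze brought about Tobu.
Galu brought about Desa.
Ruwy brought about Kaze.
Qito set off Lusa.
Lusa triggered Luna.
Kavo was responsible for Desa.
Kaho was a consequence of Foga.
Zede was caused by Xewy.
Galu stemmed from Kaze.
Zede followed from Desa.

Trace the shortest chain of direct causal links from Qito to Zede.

Qito → Lusa
Lusa → Luna
Luna → Foga
Foga → Kaho
Kaho → Kavo
Kavo → Desa
Desa → Zede
Length: 7 steps.

Qito → Lusa → Luna → Foga → Kaho → Kavo → Desa → Zede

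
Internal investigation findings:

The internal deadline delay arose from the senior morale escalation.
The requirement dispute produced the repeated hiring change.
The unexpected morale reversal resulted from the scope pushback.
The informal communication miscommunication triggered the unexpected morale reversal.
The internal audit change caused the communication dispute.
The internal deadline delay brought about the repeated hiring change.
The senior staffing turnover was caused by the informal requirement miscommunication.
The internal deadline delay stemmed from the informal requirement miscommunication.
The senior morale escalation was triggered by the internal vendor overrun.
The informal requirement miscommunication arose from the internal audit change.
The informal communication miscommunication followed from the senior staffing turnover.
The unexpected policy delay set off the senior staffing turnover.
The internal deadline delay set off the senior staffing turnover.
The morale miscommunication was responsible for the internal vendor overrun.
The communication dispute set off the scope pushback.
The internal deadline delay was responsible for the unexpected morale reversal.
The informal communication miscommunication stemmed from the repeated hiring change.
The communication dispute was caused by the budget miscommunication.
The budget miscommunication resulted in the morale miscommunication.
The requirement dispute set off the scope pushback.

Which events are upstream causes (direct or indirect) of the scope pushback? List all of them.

the budget miscommunication, the communication dispute, the internal audit change, the requirement dispute

Immediate causes of the scope pushback: the requirement dispute, the communication dispute.
Further upstream: the budget miscommunication, the internal audit change.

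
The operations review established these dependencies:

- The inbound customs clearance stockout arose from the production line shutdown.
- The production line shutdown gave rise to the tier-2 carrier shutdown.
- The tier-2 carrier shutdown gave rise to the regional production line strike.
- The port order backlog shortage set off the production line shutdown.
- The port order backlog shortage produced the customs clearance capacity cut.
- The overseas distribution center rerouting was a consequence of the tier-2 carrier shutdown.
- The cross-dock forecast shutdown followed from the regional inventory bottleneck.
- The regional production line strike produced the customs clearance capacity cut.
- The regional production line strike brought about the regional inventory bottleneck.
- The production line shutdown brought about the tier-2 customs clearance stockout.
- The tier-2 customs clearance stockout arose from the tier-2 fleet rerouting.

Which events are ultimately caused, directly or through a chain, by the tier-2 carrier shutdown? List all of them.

the cross-dock forecast shutdown, the customs clearance capacity cut, the overseas distribution center rerouting, the regional inventory bottleneck, the regional production line strike

Direct effects: the regional production line strike, the overseas distribution center rerouting.
2 steps out: the regional inventory bottleneck, the customs clearance capacity cut.
3 steps out: the cross-dock forecast shutdown.
Not reachable from it: the port order backlog shortage, the production line shutdown, the tier-2 customs clearance stockout, the inbound customs clearance stockout, the tier-2 fleet rerouting.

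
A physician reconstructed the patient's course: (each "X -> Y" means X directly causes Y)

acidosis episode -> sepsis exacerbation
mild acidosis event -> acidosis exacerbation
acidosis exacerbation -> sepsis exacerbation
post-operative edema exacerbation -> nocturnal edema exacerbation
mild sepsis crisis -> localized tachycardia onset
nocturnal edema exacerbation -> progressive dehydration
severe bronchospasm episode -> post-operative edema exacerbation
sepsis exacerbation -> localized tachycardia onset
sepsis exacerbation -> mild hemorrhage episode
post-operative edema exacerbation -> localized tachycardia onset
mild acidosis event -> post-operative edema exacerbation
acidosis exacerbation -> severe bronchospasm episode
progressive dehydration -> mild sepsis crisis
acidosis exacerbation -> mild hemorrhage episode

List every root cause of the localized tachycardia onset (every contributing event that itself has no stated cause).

Tracing upstream from the localized tachycardia onset: the localized tachycardia onset ← the post-operative edema exacerbation ← the mild acidosis event.
A separate upstream branch: the localized tachycardia onset ← the sepsis exacerbation ← the acidosis episode.
Each of those chain origins has no stated cause.

the acidosis episode, the mild acidosis event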